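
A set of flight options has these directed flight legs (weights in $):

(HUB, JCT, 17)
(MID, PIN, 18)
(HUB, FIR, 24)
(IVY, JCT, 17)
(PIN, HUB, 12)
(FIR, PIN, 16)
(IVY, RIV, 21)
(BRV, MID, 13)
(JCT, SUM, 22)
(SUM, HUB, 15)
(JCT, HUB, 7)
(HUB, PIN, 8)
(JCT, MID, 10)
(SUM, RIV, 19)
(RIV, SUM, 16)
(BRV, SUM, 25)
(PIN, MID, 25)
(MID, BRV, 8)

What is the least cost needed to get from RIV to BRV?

$66

Enumerating some paths:
RIV → SUM → HUB → PIN → MID → BRV: 16+15+8+25+8 = 72
RIV → SUM → HUB → JCT → MID → BRV: 16+15+17+10+8 = 66
The minimum is $66 via RIV → SUM → HUB → JCT → MID → BRV.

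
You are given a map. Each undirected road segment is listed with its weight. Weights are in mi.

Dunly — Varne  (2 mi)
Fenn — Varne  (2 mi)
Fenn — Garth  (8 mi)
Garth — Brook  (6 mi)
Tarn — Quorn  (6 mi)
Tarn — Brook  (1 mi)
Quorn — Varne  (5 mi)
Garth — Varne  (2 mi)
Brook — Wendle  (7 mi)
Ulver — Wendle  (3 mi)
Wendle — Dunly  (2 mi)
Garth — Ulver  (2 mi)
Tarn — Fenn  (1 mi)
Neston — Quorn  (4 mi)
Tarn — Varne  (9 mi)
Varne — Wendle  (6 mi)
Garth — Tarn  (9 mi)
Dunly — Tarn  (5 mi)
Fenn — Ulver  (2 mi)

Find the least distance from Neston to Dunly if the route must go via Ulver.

Best Neston to Ulver: Neston → Quorn → Varne → Fenn → Ulver costing 13
Shortest Ulver→Dunly: Ulver → Wendle → Dunly = 5
Total via Ulver: 13 + 5 = 18 mi.

18 mi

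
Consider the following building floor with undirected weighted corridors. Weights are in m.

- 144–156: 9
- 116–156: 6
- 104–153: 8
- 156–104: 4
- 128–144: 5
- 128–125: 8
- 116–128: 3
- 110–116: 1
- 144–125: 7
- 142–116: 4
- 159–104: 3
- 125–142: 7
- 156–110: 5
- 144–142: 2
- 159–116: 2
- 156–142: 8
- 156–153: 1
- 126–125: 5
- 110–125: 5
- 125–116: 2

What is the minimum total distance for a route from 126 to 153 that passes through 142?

Best 126 to 142: 126 → 125 → 116 → 142 costing 11
Best 142 to 153: 142 → 156 → 153 costing 9
Total via 142: 11 + 9 = 20 m.

20 m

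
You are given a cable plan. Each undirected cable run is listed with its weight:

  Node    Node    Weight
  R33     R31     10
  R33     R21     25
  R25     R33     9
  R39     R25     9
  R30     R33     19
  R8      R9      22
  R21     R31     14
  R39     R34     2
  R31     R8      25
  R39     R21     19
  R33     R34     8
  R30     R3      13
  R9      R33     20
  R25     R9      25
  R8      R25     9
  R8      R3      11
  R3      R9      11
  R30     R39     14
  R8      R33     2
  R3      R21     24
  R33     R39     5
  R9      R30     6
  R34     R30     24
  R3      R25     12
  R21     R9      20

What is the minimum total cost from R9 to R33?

Candidate routes:
R9 → R30 → R39 → R33: 6+14+5 = 25
R9 → R33: 20 = 20
R9 → R8 → R33: 22+2 = 24
R9 → R3 → R8 → R33: 11+11+2 = 24
The minimum is 20 via R9 → R33.

20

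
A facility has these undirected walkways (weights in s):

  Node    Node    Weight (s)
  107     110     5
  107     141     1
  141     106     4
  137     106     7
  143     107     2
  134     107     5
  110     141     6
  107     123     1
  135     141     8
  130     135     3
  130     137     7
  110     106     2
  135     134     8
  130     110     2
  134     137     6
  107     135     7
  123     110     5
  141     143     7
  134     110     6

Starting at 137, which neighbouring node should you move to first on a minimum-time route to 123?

134

Compare a few routes:
137 - 106 - 110 - 123: 7+2+5 = 14
137 - 130 - 110 - 123: 7+2+5 = 14
137 - 134 - 107 - 123: 6+5+1 = 12
137 - 106 - 141 - 107 - 123: 7+4+1+1 = 13
The minimum is 12 s via 137 - 134 - 107 - 123.
So from 137 the first move is to 134.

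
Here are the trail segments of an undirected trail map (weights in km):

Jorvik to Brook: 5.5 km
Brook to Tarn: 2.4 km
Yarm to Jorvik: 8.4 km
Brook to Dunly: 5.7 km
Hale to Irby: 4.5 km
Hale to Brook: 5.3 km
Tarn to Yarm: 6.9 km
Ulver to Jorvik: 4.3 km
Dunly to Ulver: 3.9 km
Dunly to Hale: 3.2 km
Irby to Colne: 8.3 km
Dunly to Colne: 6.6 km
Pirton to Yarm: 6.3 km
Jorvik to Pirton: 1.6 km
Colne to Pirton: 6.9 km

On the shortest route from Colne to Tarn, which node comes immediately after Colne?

Candidate routes:
Colne–Pirton–Jorvik–Brook–Tarn: 6.9+1.6+5.5+2.4 = 16.4
Colne–Dunly–Brook–Tarn: 6.6+5.7+2.4 = 14.7
The minimum is 14.7 km via Colne–Dunly–Brook–Tarn.
So from Colne the first move is to Dunly.

Dunly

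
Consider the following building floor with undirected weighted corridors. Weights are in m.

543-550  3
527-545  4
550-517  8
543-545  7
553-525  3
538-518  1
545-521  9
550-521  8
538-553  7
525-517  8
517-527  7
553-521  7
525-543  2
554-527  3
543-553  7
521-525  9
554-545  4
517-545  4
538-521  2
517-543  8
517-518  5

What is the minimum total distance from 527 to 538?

Candidate routes:
527 - 545 - 517 - 518 - 538: 4+4+5+1 = 14
527 - 517 - 518 - 538: 7+5+1 = 13
Cheapest is 527 - 517 - 518 - 538 at 13 m.

13 m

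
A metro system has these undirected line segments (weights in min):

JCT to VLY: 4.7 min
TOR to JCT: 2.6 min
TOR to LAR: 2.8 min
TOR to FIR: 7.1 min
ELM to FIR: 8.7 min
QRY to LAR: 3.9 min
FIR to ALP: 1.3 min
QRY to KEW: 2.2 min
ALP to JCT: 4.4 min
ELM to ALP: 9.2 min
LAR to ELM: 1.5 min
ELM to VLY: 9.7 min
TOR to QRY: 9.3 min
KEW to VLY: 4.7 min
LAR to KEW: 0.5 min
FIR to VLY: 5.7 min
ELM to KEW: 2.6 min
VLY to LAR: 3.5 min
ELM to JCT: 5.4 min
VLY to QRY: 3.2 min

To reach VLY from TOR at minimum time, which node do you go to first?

LAR

Compare a few routes:
TOR → LAR → KEW → VLY: 2.8+0.5+4.7 = 8
TOR → JCT → VLY: 2.6+4.7 = 7.3
TOR → LAR → VLY: 2.8+3.5 = 6.3
The minimum is 6.3 min via TOR → LAR → VLY.
So from TOR the first move is to LAR.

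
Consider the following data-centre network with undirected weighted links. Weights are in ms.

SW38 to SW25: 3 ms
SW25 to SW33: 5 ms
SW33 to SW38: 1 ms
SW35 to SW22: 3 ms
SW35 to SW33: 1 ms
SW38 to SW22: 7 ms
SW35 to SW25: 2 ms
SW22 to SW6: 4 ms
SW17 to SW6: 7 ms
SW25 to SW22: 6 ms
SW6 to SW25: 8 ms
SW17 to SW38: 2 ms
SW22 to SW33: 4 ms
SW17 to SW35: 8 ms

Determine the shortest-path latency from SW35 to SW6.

7 ms

Shortest distances from SW35:
SW35: 0
SW33: 1  (via SW35)
SW38: 2  (via SW33)
SW25: 2  (via SW35)
SW22: 3  (via SW35)
SW17: 4  (via SW38)
SW6: 7  (via SW22)
Shortest route: SW35 → SW22 → SW6 = 7 ms.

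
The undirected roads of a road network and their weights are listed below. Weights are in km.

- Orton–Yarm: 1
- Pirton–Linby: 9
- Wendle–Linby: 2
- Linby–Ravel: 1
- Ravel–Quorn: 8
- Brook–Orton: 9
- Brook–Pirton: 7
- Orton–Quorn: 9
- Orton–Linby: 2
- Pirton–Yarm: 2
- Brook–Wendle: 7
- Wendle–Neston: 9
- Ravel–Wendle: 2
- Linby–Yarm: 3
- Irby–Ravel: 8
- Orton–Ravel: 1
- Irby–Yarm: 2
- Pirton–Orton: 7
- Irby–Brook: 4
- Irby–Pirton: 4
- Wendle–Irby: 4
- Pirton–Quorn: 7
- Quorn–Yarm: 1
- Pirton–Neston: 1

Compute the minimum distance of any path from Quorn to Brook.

7 km

Candidate routes:
Quorn - Yarm - Pirton - Brook: 1+2+7 = 10
Quorn - Yarm - Irby - Brook: 1+2+4 = 7
Quorn - Yarm - Pirton - Irby - Brook: 1+2+4+4 = 11
The minimum is 7 km via Quorn - Yarm - Irby - Brook.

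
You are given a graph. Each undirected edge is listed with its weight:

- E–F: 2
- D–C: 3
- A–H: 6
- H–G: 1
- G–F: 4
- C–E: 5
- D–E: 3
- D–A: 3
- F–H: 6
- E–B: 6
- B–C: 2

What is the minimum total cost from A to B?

Compare a few routes:
A–D–E–C–B: 3+3+5+2 = 13
A–D–C–B: 3+3+2 = 8
A–D–E–B: 3+3+6 = 12
The minimum is 8 via A–D–C–B.

8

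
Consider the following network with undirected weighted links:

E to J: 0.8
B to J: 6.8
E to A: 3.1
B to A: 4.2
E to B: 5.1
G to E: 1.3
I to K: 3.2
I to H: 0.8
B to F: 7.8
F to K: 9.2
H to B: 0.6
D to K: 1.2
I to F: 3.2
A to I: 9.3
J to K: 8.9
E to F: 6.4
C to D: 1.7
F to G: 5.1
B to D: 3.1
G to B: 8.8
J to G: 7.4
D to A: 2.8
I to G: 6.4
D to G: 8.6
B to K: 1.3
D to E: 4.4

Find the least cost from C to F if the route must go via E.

12.5

Best C to E: C → D → E costing 6.1
Best E to F: E → F costing 6.4
Total via E: 6.1 + 6.4 = 12.5.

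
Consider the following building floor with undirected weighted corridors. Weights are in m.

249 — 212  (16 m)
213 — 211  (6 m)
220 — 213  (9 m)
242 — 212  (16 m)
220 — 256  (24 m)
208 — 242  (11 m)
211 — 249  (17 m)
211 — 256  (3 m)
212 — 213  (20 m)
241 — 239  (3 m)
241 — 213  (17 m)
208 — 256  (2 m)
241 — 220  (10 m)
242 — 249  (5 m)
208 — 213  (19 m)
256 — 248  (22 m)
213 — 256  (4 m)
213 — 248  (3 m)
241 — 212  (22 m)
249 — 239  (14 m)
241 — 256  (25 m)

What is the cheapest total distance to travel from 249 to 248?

Candidate routes:
249 → 242 → 208 → 256 → 213 → 248: 5+11+2+4+3 = 25
249 → 211 → 213 → 248: 17+6+3 = 26
The minimum is 25 m via 249 → 242 → 208 → 256 → 213 → 248.

25 m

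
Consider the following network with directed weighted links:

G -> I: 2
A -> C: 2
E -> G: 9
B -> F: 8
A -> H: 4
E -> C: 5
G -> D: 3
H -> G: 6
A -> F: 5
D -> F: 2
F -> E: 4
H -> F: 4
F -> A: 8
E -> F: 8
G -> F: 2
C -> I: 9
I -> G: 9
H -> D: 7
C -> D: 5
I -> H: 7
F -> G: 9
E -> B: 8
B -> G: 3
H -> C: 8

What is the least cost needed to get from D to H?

14

Enumerating some paths:
D - F - A - H: 2+8+4 = 14
D - F - G - I - H: 2+9+2+7 = 20
Cheapest is D - F - A - H at 14.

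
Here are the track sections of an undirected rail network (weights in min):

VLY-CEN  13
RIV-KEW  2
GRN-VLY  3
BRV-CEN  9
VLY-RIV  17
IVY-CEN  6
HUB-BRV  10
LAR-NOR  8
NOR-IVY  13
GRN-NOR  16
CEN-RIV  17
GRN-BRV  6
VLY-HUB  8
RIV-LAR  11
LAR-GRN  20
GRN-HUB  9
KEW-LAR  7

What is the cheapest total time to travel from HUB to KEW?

27 min

Candidate routes:
HUB → VLY → RIV → KEW: 8+17+2 = 27
HUB → GRN → VLY → RIV → KEW: 9+3+17+2 = 31
HUB → GRN → LAR → KEW: 9+20+7 = 36
The minimum is 27 min via HUB → VLY → RIV → KEW.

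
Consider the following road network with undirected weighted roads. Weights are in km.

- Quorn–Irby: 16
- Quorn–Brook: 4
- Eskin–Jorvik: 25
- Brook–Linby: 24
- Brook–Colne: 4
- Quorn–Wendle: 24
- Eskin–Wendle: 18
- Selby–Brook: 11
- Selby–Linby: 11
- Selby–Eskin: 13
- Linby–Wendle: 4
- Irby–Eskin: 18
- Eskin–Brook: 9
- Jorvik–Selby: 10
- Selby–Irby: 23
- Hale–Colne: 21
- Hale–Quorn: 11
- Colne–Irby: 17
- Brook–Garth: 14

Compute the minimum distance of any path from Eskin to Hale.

Settle nodes by increasing distance from Eskin:
Eskin: 0
Brook: 9  (via Eskin)
Selby: 13  (via Eskin)
Quorn: 13  (via Brook)
Colne: 13  (via Brook)
Irby: 18  (via Eskin)
Wendle: 18  (via Eskin)
Linby: 22  (via Wendle)
Jorvik: 23  (via Selby)
Garth: 23  (via Brook)
Hale: 24  (via Quorn)
Shortest route: Eskin–Brook–Quorn–Hale = 24 km.

24 km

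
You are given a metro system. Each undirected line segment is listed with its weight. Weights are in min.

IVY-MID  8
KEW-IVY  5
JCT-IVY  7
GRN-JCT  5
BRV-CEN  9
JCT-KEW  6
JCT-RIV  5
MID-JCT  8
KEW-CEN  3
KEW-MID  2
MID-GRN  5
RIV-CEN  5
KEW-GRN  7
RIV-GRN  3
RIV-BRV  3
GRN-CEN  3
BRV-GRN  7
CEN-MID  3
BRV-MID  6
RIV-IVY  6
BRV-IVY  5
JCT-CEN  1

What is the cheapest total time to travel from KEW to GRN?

Settle nodes by increasing distance from KEW:
KEW: 0
MID: 2  (via KEW)
CEN: 3  (via KEW)
JCT: 4  (via CEN)
IVY: 5  (via KEW)
GRN: 6  (via CEN)
Shortest route: KEW–CEN–GRN = 6 min.

6 min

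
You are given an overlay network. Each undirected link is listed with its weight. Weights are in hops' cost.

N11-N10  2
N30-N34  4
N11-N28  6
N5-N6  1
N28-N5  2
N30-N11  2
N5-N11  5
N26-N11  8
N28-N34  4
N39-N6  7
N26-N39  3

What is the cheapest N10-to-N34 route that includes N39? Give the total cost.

27 hops' cost

Shortest N10→N39: N10–N11–N26–N39 = 13
Shortest N39→N34: N39–N6–N5–N28–N34 = 14
Total via N39: 13 + 14 = 27 hops' cost.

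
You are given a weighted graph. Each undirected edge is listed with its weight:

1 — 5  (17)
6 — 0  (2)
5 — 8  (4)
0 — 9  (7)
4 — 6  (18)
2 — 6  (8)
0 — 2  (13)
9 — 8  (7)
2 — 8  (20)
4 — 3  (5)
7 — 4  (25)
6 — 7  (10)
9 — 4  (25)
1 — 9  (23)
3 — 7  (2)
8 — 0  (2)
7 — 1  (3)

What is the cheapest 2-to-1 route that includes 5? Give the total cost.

33

Shortest 2→5: 2–6–0–8–5 = 16
Best 5 to 1: 5–1 costing 17
Total via 5: 16 + 17 = 33.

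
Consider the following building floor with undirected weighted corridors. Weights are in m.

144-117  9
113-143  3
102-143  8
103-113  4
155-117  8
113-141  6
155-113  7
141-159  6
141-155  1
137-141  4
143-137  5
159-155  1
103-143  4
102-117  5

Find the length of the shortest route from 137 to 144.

22 m

Shortest distances from 137:
137: 0
141: 4  (via 137)
155: 5  (via 141)
143: 5  (via 137)
159: 6  (via 155)
113: 8  (via 143)
103: 9  (via 143)
102: 13  (via 143)
117: 13  (via 155)
144: 22  (via 117)
Shortest route: 137–141–155–117–144 = 22 m.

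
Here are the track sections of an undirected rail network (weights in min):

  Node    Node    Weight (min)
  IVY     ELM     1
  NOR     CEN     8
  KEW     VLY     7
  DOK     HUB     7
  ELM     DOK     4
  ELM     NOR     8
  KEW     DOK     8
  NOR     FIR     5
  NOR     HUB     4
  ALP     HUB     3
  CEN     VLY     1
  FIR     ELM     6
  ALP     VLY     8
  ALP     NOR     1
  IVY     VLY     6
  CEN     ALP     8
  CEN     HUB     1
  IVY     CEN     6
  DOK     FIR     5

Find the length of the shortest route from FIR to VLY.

Enumerating some paths:
FIR - NOR - HUB - CEN - VLY: 5+4+1+1 = 11
FIR - ELM - IVY - VLY: 6+1+6 = 13
The minimum is 11 min via FIR - NOR - HUB - CEN - VLY.

11 min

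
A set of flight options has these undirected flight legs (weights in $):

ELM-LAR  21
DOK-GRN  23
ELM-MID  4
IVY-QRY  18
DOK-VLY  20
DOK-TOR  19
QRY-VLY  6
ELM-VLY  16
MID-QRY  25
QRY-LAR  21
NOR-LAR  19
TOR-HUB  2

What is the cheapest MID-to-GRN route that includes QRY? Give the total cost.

$74

Shortest MID→QRY: MID → QRY = 25
Shortest QRY→GRN: QRY → VLY → DOK → GRN = 49
Total via QRY: 25 + 49 = $74.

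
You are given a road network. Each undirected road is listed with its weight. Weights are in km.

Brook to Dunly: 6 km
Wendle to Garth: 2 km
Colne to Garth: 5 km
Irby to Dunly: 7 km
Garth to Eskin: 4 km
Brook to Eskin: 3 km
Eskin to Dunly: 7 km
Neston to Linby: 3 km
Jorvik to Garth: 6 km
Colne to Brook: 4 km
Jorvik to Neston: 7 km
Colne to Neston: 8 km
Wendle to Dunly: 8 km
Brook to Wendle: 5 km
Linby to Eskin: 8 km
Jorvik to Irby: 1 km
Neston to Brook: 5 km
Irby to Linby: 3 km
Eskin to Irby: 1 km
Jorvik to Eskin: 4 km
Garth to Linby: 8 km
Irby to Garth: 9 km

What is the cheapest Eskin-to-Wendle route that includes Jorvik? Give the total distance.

Best Eskin to Jorvik: Eskin–Irby–Jorvik costing 2
Best Jorvik to Wendle: Jorvik–Garth–Wendle costing 8
Total via Jorvik: 2 + 8 = 10 km.

10 km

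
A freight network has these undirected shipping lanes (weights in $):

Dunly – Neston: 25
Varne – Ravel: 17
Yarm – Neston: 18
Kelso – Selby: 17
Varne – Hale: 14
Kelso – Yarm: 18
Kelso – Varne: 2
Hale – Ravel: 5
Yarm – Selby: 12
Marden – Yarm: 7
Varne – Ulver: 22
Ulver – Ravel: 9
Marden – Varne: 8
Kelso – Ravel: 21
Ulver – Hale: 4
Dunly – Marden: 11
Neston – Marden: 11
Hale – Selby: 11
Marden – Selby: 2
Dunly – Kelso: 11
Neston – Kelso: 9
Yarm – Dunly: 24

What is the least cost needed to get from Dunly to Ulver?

Settle nodes by increasing distance from Dunly:
Dunly: 0
Kelso: 11  (via Dunly)
Marden: 11  (via Dunly)
Selby: 13  (via Marden)
Varne: 13  (via Kelso)
Yarm: 18  (via Marden)
Neston: 20  (via Kelso)
Hale: 24  (via Selby)
Ulver: 28  (via Hale)
Shortest route: Dunly–Marden–Selby–Hale–Ulver = $28.

$28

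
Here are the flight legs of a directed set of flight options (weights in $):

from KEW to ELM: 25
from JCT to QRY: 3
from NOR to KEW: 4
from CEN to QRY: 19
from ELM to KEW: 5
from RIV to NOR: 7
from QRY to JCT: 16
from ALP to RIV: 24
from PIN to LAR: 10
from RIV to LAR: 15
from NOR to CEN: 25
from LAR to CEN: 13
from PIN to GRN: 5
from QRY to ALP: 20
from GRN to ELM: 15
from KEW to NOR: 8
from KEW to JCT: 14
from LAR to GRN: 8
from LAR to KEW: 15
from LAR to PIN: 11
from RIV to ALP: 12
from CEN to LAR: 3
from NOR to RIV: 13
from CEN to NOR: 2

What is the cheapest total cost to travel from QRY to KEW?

$55

Candidate routes:
QRY → ALP → RIV → LAR → CEN → NOR → KEW: 20+24+15+13+2+4 = 78
QRY → ALP → RIV → LAR → KEW: 20+24+15+15 = 74
QRY → ALP → RIV → LAR → GRN → ELM → KEW: 20+24+15+8+15+5 = 87
QRY → ALP → RIV → NOR → KEW: 20+24+7+4 = 55
Cheapest is QRY → ALP → RIV → NOR → KEW at $55.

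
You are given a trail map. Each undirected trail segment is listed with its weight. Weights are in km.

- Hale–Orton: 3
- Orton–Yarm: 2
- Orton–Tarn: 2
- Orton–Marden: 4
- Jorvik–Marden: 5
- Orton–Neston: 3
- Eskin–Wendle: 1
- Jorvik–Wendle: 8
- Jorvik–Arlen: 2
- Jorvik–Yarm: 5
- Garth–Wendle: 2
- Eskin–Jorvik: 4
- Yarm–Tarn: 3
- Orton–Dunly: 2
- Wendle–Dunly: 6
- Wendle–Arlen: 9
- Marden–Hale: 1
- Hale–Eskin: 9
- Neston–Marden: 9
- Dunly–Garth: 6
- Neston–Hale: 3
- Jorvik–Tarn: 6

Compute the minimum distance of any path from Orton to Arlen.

9 km

Shortest distances from Orton:
Orton: 0
Yarm: 2  (via Orton)
Tarn: 2  (via Orton)
Dunly: 2  (via Orton)
Neston: 3  (via Orton)
Hale: 3  (via Orton)
Marden: 4  (via Orton)
Jorvik: 7  (via Yarm)
Garth: 8  (via Dunly)
Wendle: 8  (via Dunly)
Eskin: 9  (via Wendle)
Arlen: 9  (via Jorvik)
Shortest route: Orton–Yarm–Jorvik–Arlen = 9 km.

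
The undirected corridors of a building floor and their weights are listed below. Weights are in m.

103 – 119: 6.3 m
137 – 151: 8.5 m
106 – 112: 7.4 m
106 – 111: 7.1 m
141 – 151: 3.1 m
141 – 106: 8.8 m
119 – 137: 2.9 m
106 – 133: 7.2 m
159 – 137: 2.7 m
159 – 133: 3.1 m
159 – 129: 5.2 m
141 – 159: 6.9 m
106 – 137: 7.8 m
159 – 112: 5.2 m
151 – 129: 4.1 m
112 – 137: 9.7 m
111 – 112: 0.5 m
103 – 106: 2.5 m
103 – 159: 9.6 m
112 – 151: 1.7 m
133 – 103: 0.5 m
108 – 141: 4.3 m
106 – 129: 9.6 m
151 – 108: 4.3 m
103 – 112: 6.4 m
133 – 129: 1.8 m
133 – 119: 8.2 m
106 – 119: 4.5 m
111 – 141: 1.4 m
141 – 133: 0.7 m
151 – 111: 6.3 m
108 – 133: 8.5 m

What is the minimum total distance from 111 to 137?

Candidate routes:
111–112–159–137: 0.5+5.2+2.7 = 8.4
111–112–137: 0.5+9.7 = 10.2
111–141–133–159–137: 1.4+0.7+3.1+2.7 = 7.9
Cheapest is 111–141–133–159–137 at 7.9 m.

7.9 m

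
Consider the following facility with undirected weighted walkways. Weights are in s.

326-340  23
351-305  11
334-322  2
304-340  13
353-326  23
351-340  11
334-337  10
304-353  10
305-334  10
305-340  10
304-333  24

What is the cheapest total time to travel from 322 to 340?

22 s

Compare a few routes:
322 → 334 → 305 → 351 → 340: 2+10+11+11 = 34
322 → 334 → 305 → 340: 2+10+10 = 22
Cheapest is 322 → 334 → 305 → 340 at 22 s.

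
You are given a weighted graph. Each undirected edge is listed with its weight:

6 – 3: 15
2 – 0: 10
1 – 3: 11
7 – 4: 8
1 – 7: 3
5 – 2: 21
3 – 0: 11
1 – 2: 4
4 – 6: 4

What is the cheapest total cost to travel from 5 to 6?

40

Candidate routes:
5 → 2 → 0 → 3 → 6: 21+10+11+15 = 57
5 → 2 → 1 → 3 → 6: 21+4+11+15 = 51
5 → 2 → 1 → 7 → 4 → 6: 21+4+3+8+4 = 40
Cheapest is 5 → 2 → 1 → 7 → 4 → 6 at 40.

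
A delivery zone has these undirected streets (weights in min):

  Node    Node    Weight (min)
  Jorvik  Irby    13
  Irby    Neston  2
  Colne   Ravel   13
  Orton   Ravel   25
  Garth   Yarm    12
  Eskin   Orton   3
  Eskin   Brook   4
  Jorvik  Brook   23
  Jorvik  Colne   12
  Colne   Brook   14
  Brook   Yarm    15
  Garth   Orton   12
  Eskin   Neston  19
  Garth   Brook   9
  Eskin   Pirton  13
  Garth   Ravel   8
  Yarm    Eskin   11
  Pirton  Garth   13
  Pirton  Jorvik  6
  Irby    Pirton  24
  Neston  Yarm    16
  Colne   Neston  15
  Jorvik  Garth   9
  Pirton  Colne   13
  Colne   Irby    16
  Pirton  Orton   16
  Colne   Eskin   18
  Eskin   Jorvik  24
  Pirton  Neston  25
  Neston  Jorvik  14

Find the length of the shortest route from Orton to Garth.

12 min

Settle nodes by increasing distance from Orton:
Orton: 0
Eskin: 3  (via Orton)
Brook: 7  (via Eskin)
Garth: 12  (via Orton)
Shortest route: Orton → Garth = 12 min.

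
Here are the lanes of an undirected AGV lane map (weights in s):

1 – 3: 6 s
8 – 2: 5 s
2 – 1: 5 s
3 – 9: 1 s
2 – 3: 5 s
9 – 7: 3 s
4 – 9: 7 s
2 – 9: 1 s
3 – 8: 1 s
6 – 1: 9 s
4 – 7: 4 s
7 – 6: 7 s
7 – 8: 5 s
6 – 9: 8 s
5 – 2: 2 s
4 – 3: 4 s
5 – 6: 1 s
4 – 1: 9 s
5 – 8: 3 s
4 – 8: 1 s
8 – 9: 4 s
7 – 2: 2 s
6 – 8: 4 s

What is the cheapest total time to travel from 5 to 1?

Running Dijkstra from 5:
5: 0
6: 1  (via 5)
2: 2  (via 5)
8: 3  (via 5)
9: 3  (via 2)
3: 4  (via 8)
4: 4  (via 8)
7: 4  (via 2)
1: 7  (via 2)
Shortest route: 5–2–1 = 7 s.

7 s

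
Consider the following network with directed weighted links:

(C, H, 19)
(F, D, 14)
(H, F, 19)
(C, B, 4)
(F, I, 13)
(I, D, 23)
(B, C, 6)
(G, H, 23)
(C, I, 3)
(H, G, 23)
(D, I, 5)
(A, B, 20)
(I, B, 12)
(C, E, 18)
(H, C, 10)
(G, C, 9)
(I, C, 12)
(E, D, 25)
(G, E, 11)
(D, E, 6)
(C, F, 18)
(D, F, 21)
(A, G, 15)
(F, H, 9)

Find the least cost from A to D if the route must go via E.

Shortest A→E: A–G–E = 26
Best E to D: E–D costing 25
Total via E: 26 + 25 = 51.

51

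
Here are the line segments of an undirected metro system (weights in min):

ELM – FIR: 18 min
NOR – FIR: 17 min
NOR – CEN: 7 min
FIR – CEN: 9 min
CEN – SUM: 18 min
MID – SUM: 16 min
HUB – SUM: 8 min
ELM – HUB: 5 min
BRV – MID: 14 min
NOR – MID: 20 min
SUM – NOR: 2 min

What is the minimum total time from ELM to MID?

Shortest distances from ELM:
ELM: 0
HUB: 5  (via ELM)
SUM: 13  (via HUB)
NOR: 15  (via SUM)
FIR: 18  (via ELM)
CEN: 22  (via NOR)
MID: 29  (via SUM)
Shortest route: ELM → HUB → SUM → MID = 29 min.

29 min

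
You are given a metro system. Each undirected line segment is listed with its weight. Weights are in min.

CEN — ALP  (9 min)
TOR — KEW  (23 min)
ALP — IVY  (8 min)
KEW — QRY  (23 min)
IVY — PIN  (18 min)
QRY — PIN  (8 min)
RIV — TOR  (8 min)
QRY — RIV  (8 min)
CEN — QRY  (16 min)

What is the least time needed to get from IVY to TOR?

Shortest distances from IVY:
IVY: 0
ALP: 8  (via IVY)
CEN: 17  (via ALP)
PIN: 18  (via IVY)
QRY: 26  (via PIN)
RIV: 34  (via QRY)
TOR: 42  (via RIV)
Shortest route: IVY–PIN–QRY–RIV–TOR = 42 min.

42 min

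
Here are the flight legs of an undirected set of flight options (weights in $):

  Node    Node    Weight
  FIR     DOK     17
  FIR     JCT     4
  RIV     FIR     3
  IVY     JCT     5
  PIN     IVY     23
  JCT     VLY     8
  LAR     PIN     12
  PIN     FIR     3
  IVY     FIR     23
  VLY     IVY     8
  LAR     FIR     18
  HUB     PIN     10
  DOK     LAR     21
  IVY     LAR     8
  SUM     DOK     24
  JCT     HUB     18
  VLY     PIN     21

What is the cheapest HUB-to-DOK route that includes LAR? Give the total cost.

Best HUB to LAR: HUB → PIN → LAR costing 22
Best LAR to DOK: LAR → DOK costing 21
Total via LAR: 22 + 21 = $43.

$43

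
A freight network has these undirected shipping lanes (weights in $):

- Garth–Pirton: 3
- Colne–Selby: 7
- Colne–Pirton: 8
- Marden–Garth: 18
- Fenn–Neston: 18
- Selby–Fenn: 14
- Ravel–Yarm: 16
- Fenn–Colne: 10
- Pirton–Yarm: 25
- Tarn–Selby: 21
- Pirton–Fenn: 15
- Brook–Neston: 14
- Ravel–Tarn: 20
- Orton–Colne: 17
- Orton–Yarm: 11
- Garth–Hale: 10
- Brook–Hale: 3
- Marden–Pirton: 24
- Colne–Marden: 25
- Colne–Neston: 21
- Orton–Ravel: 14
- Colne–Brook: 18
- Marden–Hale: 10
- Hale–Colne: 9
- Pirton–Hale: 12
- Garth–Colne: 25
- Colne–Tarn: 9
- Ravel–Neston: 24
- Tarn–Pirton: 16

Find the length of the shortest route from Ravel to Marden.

$48

Running Dijkstra from Ravel:
Ravel: 0
Orton: 14  (via Ravel)
Yarm: 16  (via Ravel)
Tarn: 20  (via Ravel)
Neston: 24  (via Ravel)
Colne: 29  (via Tarn)
Pirton: 36  (via Tarn)
Selby: 36  (via Colne)
Brook: 38  (via Neston)
Hale: 38  (via Colne)
Garth: 39  (via Pirton)
Fenn: 39  (via Colne)
Marden: 48  (via Hale)
Shortest route: Ravel → Tarn → Colne → Hale → Marden = $48.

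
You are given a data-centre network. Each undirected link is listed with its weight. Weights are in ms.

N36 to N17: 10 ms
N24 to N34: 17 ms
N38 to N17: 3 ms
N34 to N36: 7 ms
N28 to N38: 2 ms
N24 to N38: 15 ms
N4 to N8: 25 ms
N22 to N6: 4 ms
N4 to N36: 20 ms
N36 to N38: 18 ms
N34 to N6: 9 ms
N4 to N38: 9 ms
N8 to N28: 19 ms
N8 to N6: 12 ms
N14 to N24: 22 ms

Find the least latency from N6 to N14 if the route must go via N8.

Shortest N6→N8: N6 → N8 = 12
Best N8 to N14: N8 → N28 → N38 → N24 → N14 costing 58
Total via N8: 12 + 58 = 70 ms.

70 ms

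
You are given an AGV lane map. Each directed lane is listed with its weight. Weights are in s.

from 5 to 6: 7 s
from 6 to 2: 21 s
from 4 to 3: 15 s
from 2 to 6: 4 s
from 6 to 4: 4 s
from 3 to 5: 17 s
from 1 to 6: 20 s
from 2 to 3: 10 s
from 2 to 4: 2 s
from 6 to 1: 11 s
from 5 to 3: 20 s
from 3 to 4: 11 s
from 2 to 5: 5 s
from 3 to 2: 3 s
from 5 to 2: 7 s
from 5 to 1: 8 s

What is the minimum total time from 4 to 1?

31 s

Settle nodes by increasing distance from 4:
4: 0
3: 15  (via 4)
2: 18  (via 3)
6: 22  (via 2)
5: 23  (via 2)
1: 31  (via 5)
Shortest route: 4 → 3 → 2 → 5 → 1 = 31 s.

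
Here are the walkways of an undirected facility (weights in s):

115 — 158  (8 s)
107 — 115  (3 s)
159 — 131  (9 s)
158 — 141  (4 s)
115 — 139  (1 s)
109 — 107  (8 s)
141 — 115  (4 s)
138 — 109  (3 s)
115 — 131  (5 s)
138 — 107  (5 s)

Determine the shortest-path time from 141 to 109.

Candidate routes:
141 → 115 → 107 → 109: 4+3+8 = 15
141 → 158 → 115 → 107 → 109: 4+8+3+8 = 23
Cheapest is 141 → 115 → 107 → 109 at 15 s.

15 s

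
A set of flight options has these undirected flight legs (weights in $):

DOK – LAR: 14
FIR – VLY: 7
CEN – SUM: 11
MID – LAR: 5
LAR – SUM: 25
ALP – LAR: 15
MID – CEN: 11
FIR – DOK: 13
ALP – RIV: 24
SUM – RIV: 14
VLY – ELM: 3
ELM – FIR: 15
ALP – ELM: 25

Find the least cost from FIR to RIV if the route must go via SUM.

$66

Shortest FIR→SUM: FIR → DOK → LAR → SUM = 52
Best SUM to RIV: SUM → RIV costing 14
Total via SUM: 52 + 14 = $66.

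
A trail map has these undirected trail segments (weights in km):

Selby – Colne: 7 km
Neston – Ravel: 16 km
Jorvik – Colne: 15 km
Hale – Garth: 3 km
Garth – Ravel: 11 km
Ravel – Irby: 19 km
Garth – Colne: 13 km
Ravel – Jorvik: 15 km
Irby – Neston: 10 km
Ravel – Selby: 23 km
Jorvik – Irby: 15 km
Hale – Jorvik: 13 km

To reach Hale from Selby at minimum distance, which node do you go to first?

Candidate routes:
Selby → Colne → Jorvik → Hale: 7+15+13 = 35
Selby → Colne → Garth → Hale: 7+13+3 = 23
Cheapest is Selby → Colne → Garth → Hale at 23 km.
So from Selby the first move is to Colne.

Colne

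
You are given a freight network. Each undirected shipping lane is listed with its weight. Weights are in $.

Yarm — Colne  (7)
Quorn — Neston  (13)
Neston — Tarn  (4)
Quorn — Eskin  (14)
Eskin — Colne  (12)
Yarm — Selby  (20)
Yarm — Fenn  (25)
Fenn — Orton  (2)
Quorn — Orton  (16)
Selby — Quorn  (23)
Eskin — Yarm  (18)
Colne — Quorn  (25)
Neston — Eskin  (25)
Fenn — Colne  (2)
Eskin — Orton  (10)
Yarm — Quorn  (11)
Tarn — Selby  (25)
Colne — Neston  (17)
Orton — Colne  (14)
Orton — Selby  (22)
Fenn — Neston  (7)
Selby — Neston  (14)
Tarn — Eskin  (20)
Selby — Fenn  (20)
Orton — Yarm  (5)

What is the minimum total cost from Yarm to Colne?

$7

Settle nodes by increasing distance from Yarm:
Yarm: 0
Orton: 5  (via Yarm)
Fenn: 7  (via Orton)
Colne: 7  (via Yarm)
Shortest route: Yarm → Colne = $7.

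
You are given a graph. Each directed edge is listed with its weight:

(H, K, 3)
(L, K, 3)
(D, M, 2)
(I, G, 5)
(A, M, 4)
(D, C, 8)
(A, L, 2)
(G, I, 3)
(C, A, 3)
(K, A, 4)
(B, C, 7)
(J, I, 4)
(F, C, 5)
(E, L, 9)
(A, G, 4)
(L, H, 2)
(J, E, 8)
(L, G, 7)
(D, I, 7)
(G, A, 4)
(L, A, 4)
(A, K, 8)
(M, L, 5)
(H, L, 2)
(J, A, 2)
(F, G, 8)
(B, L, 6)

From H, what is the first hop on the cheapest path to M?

Candidate routes:
H - L - K - A - M: 2+3+4+4 = 13
H - L - A - M: 2+4+4 = 10
H - K - A - M: 3+4+4 = 11
The minimum is 10 via H - L - A - M.
So from H the first move is to L.

L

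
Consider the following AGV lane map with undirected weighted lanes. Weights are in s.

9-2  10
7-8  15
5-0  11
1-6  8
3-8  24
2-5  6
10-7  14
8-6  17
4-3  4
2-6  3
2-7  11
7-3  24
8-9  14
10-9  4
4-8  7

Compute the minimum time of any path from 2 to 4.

27 s

Running Dijkstra from 2:
2: 0
6: 3  (via 2)
5: 6  (via 2)
9: 10  (via 2)
1: 11  (via 6)
7: 11  (via 2)
10: 14  (via 9)
0: 17  (via 5)
8: 20  (via 6)
4: 27  (via 8)
Shortest route: 2 → 6 → 8 → 4 = 27 s.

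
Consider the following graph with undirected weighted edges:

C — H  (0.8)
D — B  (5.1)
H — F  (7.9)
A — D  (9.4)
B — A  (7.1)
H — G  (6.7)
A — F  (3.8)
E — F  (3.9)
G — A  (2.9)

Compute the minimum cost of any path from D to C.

Running Dijkstra from D:
D: 0
B: 5.1  (via D)
A: 9.4  (via D)
G: 12.3  (via A)
F: 13.2  (via A)
E: 17.1  (via F)
H: 19  (via G)
C: 19.8  (via H)
Shortest route: D–A–G–H–C = 19.8.

19.8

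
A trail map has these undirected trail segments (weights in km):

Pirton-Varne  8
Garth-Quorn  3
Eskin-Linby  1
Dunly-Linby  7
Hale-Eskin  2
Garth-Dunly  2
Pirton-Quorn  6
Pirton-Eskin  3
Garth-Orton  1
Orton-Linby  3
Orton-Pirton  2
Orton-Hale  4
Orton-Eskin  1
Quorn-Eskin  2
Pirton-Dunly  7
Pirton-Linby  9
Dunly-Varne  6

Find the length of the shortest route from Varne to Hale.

12 km

Candidate routes:
Varne - Pirton - Eskin - Hale: 8+3+2 = 13
Varne - Dunly - Garth - Orton - Eskin - Hale: 6+2+1+1+2 = 12
Varne - Pirton - Orton - Eskin - Hale: 8+2+1+2 = 13
Cheapest is Varne - Dunly - Garth - Orton - Eskin - Hale at 12 km.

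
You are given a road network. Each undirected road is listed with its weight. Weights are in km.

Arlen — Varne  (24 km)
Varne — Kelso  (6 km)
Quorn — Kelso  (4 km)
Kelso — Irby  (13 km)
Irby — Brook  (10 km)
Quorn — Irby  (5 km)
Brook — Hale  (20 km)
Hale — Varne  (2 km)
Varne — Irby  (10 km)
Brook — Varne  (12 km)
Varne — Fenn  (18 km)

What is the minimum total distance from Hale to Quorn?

12 km

Settle nodes by increasing distance from Hale:
Hale: 0
Varne: 2  (via Hale)
Kelso: 8  (via Varne)
Irby: 12  (via Varne)
Quorn: 12  (via Kelso)
Shortest route: Hale–Varne–Kelso–Quorn = 12 km.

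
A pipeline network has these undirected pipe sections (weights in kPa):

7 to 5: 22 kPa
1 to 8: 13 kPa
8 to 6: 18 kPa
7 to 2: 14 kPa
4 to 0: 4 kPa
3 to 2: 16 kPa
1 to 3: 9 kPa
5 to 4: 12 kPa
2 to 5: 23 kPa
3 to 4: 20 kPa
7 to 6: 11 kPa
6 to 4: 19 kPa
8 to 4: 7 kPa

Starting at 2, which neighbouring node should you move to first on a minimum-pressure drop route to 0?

Candidate routes:
2–5–4–0: 23+12+4 = 39
2–3–1–8–4–0: 16+9+13+7+4 = 49
2–7–6–4–0: 14+11+19+4 = 48
2–3–4–0: 16+20+4 = 40
Cheapest is 2–5–4–0 at 39 kPa.
So from 2 the first move is to 5.

5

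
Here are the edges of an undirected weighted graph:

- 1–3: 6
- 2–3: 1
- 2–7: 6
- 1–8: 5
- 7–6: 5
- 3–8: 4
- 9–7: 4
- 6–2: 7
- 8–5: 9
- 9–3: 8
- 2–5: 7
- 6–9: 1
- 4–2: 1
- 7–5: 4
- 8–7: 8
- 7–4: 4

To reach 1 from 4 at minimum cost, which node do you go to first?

2

Compare a few routes:
4–2–3–1: 1+1+6 = 8
4–7–2–3–1: 4+6+1+6 = 17
4–2–3–8–1: 1+1+4+5 = 11
4–7–8–1: 4+8+5 = 17
The minimum is 8 via 4–2–3–1.
So from 4 the first move is to 2.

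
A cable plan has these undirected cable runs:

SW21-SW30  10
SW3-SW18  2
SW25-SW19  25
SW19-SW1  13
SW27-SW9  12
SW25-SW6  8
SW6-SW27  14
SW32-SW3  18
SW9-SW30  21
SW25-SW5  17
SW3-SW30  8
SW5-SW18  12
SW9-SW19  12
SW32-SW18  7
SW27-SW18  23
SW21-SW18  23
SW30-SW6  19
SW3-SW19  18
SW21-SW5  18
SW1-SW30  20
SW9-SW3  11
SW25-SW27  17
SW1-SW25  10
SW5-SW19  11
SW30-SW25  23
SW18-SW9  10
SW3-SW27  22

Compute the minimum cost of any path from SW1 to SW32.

Running Dijkstra from SW1:
SW1: 0
SW25: 10  (via SW1)
SW19: 13  (via SW1)
SW6: 18  (via SW25)
SW30: 20  (via SW1)
SW5: 24  (via SW19)
SW9: 25  (via SW19)
SW27: 27  (via SW25)
SW3: 28  (via SW30)
SW18: 30  (via SW3)
SW21: 30  (via SW30)
SW32: 37  (via SW18)
Shortest route: SW1 → SW30 → SW3 → SW18 → SW32 = 37.

37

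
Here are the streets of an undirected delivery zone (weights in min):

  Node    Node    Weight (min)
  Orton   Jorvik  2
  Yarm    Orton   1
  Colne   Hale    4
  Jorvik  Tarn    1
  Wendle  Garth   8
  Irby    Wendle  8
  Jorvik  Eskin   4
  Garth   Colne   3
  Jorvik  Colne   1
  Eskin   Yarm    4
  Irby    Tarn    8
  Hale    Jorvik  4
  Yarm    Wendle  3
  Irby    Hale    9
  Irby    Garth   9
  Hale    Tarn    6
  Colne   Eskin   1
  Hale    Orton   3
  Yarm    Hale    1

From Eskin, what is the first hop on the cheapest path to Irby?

Colne

Candidate routes:
Eskin - Colne - Garth - Irby: 1+3+9 = 13
Eskin - Colne - Jorvik - Tarn - Irby: 1+1+1+8 = 11
The minimum is 11 min via Eskin - Colne - Jorvik - Tarn - Irby.
So from Eskin the first move is to Colne.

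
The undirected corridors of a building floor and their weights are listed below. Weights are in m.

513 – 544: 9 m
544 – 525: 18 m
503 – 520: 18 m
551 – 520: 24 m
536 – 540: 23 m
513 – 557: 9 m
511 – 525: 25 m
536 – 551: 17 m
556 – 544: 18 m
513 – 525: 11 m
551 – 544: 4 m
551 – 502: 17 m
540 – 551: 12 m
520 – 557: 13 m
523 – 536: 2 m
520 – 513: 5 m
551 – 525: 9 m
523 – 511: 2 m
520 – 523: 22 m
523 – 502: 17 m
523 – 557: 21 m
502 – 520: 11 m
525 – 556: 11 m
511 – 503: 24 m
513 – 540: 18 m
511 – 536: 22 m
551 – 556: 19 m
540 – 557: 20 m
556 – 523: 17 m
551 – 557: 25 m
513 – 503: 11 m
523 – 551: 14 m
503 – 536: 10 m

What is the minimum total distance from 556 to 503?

29 m

Running Dijkstra from 556:
556: 0
525: 11  (via 556)
523: 17  (via 556)
544: 18  (via 556)
536: 19  (via 523)
511: 19  (via 523)
551: 19  (via 556)
513: 22  (via 525)
520: 27  (via 513)
503: 29  (via 536)
Shortest route: 556 → 523 → 536 → 503 = 29 m.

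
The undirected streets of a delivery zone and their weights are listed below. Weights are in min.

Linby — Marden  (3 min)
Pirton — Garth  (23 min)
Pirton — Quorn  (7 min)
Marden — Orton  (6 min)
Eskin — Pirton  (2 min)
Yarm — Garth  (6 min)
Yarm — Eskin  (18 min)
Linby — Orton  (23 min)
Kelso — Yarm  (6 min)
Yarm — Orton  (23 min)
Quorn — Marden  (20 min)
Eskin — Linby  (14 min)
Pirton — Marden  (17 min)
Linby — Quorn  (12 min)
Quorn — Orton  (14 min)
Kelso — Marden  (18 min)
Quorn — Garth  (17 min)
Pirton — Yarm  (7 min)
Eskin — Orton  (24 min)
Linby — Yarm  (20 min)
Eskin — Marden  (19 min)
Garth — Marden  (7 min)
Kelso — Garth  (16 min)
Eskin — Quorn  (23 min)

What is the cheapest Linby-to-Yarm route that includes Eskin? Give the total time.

Best Linby to Eskin: Linby–Eskin costing 14
Shortest Eskin→Yarm: Eskin–Pirton–Yarm = 9
Total via Eskin: 14 + 9 = 23 min.

23 min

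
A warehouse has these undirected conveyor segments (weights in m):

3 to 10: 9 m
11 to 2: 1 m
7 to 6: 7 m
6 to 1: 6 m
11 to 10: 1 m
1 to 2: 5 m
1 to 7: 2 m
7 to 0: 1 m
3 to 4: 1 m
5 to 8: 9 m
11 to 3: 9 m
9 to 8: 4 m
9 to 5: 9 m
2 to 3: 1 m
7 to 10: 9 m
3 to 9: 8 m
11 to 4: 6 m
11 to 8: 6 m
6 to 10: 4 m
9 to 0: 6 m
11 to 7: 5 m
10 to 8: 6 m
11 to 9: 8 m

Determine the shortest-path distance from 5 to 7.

Compare a few routes:
5 → 9 → 0 → 7: 9+6+1 = 16
5 → 8 → 9 → 0 → 7: 9+4+6+1 = 20
The minimum is 16 m via 5 → 9 → 0 → 7.

16 m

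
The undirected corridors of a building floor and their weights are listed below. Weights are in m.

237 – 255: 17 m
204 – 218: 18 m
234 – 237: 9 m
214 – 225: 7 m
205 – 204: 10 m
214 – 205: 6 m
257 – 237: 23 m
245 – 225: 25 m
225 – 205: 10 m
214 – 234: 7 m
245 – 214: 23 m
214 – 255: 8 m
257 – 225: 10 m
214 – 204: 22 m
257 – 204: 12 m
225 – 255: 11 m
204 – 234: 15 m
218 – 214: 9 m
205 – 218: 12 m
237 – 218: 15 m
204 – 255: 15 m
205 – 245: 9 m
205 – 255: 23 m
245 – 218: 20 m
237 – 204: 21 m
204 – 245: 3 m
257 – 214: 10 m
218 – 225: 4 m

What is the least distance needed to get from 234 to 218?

16 m

Shortest distances from 234:
234: 0
214: 7  (via 234)
237: 9  (via 234)
205: 13  (via 214)
225: 14  (via 214)
255: 15  (via 214)
204: 15  (via 234)
218: 16  (via 214)
Shortest route: 234 → 214 → 218 = 16 m.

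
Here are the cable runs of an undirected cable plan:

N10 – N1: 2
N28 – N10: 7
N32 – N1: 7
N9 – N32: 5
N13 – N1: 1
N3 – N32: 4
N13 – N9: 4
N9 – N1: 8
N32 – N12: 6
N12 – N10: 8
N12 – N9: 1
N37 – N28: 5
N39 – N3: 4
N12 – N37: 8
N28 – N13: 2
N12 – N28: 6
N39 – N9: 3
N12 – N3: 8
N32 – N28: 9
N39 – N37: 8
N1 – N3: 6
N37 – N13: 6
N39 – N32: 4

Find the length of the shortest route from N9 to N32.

Shortest distances from N9:
N9: 0
N12: 1  (via N9)
N39: 3  (via N9)
N13: 4  (via N9)
N32: 5  (via N9)
Shortest route: N9–N32 = 5.

5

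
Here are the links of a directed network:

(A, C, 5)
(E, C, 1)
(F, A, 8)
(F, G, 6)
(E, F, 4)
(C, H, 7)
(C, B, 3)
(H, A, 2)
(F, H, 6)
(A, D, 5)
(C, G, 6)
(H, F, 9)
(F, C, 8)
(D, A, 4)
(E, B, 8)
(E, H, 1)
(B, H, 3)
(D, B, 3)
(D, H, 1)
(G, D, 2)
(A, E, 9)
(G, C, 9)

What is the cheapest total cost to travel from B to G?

16

Enumerating some paths:
B–H–F–G: 3+9+6 = 18
B–H–A–C–G: 3+2+5+6 = 16
The minimum is 16 via B–H–A–C–G.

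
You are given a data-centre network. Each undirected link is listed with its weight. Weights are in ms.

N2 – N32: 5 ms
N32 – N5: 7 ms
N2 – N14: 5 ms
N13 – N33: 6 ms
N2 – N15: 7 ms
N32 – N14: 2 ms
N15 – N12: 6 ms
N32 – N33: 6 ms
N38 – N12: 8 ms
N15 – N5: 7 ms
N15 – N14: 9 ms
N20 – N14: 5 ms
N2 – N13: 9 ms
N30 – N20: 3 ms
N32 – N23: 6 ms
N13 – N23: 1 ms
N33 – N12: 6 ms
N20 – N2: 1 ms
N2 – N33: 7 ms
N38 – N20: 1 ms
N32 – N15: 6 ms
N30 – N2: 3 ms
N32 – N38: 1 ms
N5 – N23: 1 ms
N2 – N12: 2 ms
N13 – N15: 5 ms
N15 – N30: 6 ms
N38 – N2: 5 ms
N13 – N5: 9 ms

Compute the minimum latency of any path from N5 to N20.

Running Dijkstra from N5:
N5: 0
N23: 1  (via N5)
N13: 2  (via N23)
N32: 7  (via N5)
N15: 7  (via N5)
N38: 8  (via N32)
N33: 8  (via N13)
N14: 9  (via N32)
N20: 9  (via N38)
Shortest route: N5–N32–N38–N20 = 9 ms.

9 ms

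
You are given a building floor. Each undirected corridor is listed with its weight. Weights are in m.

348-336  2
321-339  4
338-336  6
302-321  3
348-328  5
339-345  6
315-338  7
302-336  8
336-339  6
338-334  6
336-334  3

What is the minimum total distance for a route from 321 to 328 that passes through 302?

Shortest 321→302: 321–302 = 3
Shortest 302→328: 302–336–348–328 = 15
Total via 302: 3 + 15 = 18 m.

18 m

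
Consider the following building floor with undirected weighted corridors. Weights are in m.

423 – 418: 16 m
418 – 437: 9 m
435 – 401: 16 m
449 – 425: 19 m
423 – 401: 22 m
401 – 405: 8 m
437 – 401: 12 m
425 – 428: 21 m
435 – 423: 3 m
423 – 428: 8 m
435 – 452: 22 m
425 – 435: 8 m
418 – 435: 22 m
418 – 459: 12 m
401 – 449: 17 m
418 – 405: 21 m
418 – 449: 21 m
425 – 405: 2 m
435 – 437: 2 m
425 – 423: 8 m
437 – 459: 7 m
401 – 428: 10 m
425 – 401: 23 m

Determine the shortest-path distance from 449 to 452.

49 m

Running Dijkstra from 449:
449: 0
401: 17  (via 449)
425: 19  (via 449)
405: 21  (via 425)
418: 21  (via 449)
435: 27  (via 425)
423: 27  (via 425)
428: 27  (via 401)
437: 29  (via 401)
459: 33  (via 418)
452: 49  (via 435)
Shortest route: 449–425–435–452 = 49 m.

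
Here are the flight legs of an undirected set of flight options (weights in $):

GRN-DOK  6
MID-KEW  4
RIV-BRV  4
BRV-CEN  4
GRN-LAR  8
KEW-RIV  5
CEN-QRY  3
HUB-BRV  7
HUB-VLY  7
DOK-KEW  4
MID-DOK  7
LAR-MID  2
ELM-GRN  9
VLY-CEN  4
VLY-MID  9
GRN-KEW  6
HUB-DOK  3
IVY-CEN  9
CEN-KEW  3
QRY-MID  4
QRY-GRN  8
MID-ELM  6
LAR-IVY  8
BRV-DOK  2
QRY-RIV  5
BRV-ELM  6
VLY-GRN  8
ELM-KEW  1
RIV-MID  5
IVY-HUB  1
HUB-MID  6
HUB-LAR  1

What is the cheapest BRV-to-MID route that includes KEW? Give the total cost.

$10

Best BRV to KEW: BRV–DOK–KEW costing 6
Best KEW to MID: KEW–MID costing 4
Total via KEW: 6 + 4 = $10.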